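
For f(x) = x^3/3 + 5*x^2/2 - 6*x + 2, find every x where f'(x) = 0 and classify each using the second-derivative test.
f'(x) = x^2 + 5*x - 6

Solve f'(x) = 0:
  Factor: x^2 + 5*x - 6 = (x - 1)*(x + 6) = 0.
  ⇒ x = -6, 1

f''(x) = 2*x + 5
Second-derivative test at each critical point:
  f''(-6) = -7 < 0 → local maximum
  f''(1) = 7 > 0 → local minimum

Critical points: x = -6 (local maximum); x = 1 (local minimum)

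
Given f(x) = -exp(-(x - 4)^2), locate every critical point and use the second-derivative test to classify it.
f'(x) = 2*(x - 4)*exp(-(x - 4)^2)

Solve f'(x) = 0:
  f'(x) = (2*x - 8)·exp(-(x - 4)^2) and exp(-(x - 4)^2) > 0 for every x, so f'(x) = 0 ⇔ 2*x - 8 = 0.
  Factor: 2*x - 8 = 2*(x - 4) = 0.
  ⇒ x = 4

f''(x) = 2*(1 - 2*(x - 4)^2)*exp(-(x - 4)^2)
Second-derivative test at each critical point:
  f''(4) = 2 > 0 → local minimum

Critical points: x = 4 (local minimum)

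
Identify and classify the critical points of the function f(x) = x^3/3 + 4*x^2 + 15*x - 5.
f'(x) = x^2 + 8*x + 15

Solve f'(x) = 0:
  Factor: x^2 + 8*x + 15 = (x + 3)*(x + 5) = 0.
  ⇒ x = -5, -3

f''(x) = 2*x + 8
Second-derivative test at each critical point:
  f''(-5) = -2 < 0 → local maximum
  f''(-3) = 2 > 0 → local minimum

Critical points: x = -5 (local maximum); x = -3 (local minimum)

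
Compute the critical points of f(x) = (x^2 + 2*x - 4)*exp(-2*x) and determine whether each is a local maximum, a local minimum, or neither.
f'(x) = 2*(-x^2 - x + 5)*exp(-2*x)

Solve f'(x) = 0:
  f'(x) = (-2*x^2 - 2*x + 10)·exp(-2*x) and exp(-2*x) > 0 for every x, so f'(x) = 0 ⇔ -2*x^2 - 2*x + 10 = 0.
  Factor: -2*x^2 - 2*x + 10 = -2*(x^2 + x - 5); x^2 + x - 5 = 0 has no rational roots; quadratic formula: x = (-1 ± √21)/2.
  ⇒ x = -sqrt(21)/2 - 1/2 ≈ -2.7913, -1/2 + sqrt(21)/2 ≈ 1.7913

f''(x) = 2*(2*x^2 - 11)*exp(-2*x)
Second-derivative test at each critical point:
  f''(-2.7913) = 2435.6869 > 0 → local minimum
  f''(1.7913) = -0.2548 < 0 → local maximum

Critical points: x = -sqrt(21)/2 - 1/2 ≈ -2.7913 (local minimum); x = -1/2 + sqrt(21)/2 ≈ 1.7913 (local maximum)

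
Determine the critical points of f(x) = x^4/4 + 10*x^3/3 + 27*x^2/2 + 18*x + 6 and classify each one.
f'(x) = x^3 + 10*x^2 + 27*x + 18

Solve f'(x) = 0:
  Factor: x^3 + 10*x^2 + 27*x + 18 = (x + 1)*(x + 3)*(x + 6) = 0.
  ⇒ x = -6, -3, -1

f''(x) = 3*x^2 + 20*x + 27
Second-derivative test at each critical point:
  f''(-6) = 15 > 0 → local minimum
  f''(-3) = -6 < 0 → local maximum
  f''(-1) = 10 > 0 → local minimum

Critical points: x = -6 (local minimum); x = -3 (local maximum); x = -1 (local minimum)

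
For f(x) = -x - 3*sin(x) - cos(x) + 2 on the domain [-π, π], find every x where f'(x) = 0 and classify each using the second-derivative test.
f'(x) = sin(x) - 3*cos(x) - 1

Solve f'(x) = 0 on [-π, π]:
  f'(x) = 0 ⇔ sin(x) - 3*cos(x) = 1. Write the left side as R·cos(x + φ) with R = √((-3)² + (-1)²) = sqrt(10), cos φ = -3*sqrt(10)/10, sin φ = -sqrt(10)/10; then cos(x + φ) = sqrt(10)/10. Solve for x and keep the solutions lying in [-π, π].
  ⇒ x = -pi + atan(4/3) ≈ -2.2143, pi/2 ≈ 1.5708

f''(x) = 3*sin(x) + cos(x)
Second-derivative test at each critical point:
  f''(-2.2143) = -3 < 0 → local maximum
  f''(1.5708) = 3 > 0 → local minimum

Critical points: x = -pi + atan(4/3) ≈ -2.2143 (local maximum); x = pi/2 ≈ 1.5708 (local minimum)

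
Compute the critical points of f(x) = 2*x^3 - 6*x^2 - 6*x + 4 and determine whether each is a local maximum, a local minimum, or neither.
f'(x) = 6*x^2 - 12*x - 6

Solve f'(x) = 0:
  Factor: 6*x^2 - 12*x - 6 = 6*(x^2 - 2*x - 1); x^2 - 2*x - 1 = 0 has no rational roots; quadratic formula: x = (2 ± √8)/2.
  ⇒ x = 1 - sqrt(2) ≈ -0.4142, 1 + sqrt(2) ≈ 2.4142

f''(x) = 12*x - 12
Second-derivative test at each critical point:
  f''(-0.4142) = -16.9706 < 0 → local maximum
  f''(2.4142) = 16.9706 > 0 → local minimum

Critical points: x = 1 - sqrt(2) ≈ -0.4142 (local maximum); x = 1 + sqrt(2) ≈ 2.4142 (local minimum)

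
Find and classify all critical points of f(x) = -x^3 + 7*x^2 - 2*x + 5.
f'(x) = -3*x^2 + 14*x - 2

Solve f'(x) = 0:
  3*x^2 - 14*x + 2 = 0 has no rational roots; quadratic formula: x = (14 ± √172)/6.
  ⇒ x = 7/3 - sqrt(43)/3 ≈ 0.1475, sqrt(43)/3 + 7/3 ≈ 4.5191

f''(x) = 14 - 6*x
Second-derivative test at each critical point:
  f''(0.1475) = 13.1149 > 0 → local minimum
  f''(4.5191) = -13.1149 < 0 → local maximum

Critical points: x = 7/3 - sqrt(43)/3 ≈ 0.1475 (local minimum); x = sqrt(43)/3 + 7/3 ≈ 4.5191 (local maximum)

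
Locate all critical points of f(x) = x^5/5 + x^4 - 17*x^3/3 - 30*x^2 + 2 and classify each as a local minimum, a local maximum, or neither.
f'(x) = x*(x^3 + 4*x^2 - 17*x - 60)

Solve f'(x) = 0:
  Factor: x^4 + 4*x^3 - 17*x^2 - 60*x = x*(x - 4)*(x + 3)*(x + 5) = 0.
  ⇒ x = -5, -3, 0, 4

f''(x) = 4*x^3 + 12*x^2 - 34*x - 60
Second-derivative test at each critical point:
  f''(-5) = -90 < 0 → local maximum
  f''(-3) = 42 > 0 → local minimum
  f''(0) = -60 < 0 → local maximum
  f''(4) = 252 > 0 → local minimum

Critical points: x = -5 (local maximum); x = -3 (local minimum); x = 0 (local maximum); x = 4 (local minimum)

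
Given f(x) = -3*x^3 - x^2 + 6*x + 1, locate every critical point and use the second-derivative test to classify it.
f'(x) = -9*x^2 - 2*x + 6

Solve f'(x) = 0:
  9*x^2 + 2*x - 6 = 0 has no rational roots; quadratic formula: x = (-2 ± √220)/18.
  ⇒ x = -sqrt(55)/9 - 1/9 ≈ -0.9351, -1/9 + sqrt(55)/9 ≈ 0.7129

f''(x) = -18*x - 2
Second-derivative test at each critical point:
  f''(-0.9351) = 14.8324 > 0 → local minimum
  f''(0.7129) = -14.8324 < 0 → local maximum

Critical points: x = -sqrt(55)/9 - 1/9 ≈ -0.9351 (local minimum); x = -1/9 + sqrt(55)/9 ≈ 0.7129 (local maximum)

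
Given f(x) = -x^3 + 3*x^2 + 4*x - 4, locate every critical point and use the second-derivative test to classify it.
f'(x) = -3*x^2 + 6*x + 4

Solve f'(x) = 0:
  3*x^2 - 6*x - 4 = 0 has no rational roots; quadratic formula: x = (6 ± √84)/6.
  ⇒ x = 1 - sqrt(21)/3 ≈ -0.5275, 1 + sqrt(21)/3 ≈ 2.5275

f''(x) = 6 - 6*x
Second-derivative test at each critical point:
  f''(-0.5275) = 9.1652 > 0 → local minimum
  f''(2.5275) = -9.1652 < 0 → local maximum

Critical points: x = 1 - sqrt(21)/3 ≈ -0.5275 (local minimum); x = 1 + sqrt(21)/3 ≈ 2.5275 (local maximum)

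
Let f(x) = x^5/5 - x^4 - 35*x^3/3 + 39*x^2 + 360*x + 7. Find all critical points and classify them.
f'(x) = x^4 - 4*x^3 - 35*x^2 + 78*x + 360

Solve f'(x) = 0:
  Factor: x^4 - 4*x^3 - 35*x^2 + 78*x + 360 = (x - 6)*(x - 5)*(x + 3)*(x + 4) = 0.
  ⇒ x = -4, -3, 5, 6

f''(x) = 4*x^3 - 12*x^2 - 70*x + 78
Second-derivative test at each critical point:
  f''(-4) = -90 < 0 → local maximum
  f''(-3) = 72 > 0 → local minimum
  f''(5) = -72 < 0 → local maximum
  f''(6) = 90 > 0 → local minimum

Critical points: x = -4 (local maximum); x = -3 (local minimum); x = 5 (local maximum); x = 6 (local minimum)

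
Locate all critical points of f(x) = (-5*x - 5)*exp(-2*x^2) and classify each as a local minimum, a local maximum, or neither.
f'(x) = 5*(4*x*(x + 1) - 1)*exp(-2*x^2)

Solve f'(x) = 0:
  f'(x) = (20*x^2 + 20*x - 5)·exp(-2*x^2) and exp(-2*x^2) > 0 for every x, so f'(x) = 0 ⇔ 20*x^2 + 20*x - 5 = 0.
  Factor: 20*x^2 + 20*x - 5 = 5*(4*x^2 + 4*x - 1); 4*x^2 + 4*x - 1 = 0 has no rational roots; quadratic formula: x = (-4 ± √32)/8.
  ⇒ x = -sqrt(2)/2 - 1/2 ≈ -1.2071, -1/2 + sqrt(2)/2 ≈ 0.2071

f''(x) = 20*(-4*x^2*(x + 1) + 3*x + 1)*exp(-2*x^2)
Second-derivative test at each critical point:
  f''(-1.2071) = -1.5343 < 0 → local maximum
  f''(0.2071) = 25.9590 > 0 → local minimum

Critical points: x = -sqrt(2)/2 - 1/2 ≈ -1.2071 (local maximum); x = -1/2 + sqrt(2)/2 ≈ 0.2071 (local minimum)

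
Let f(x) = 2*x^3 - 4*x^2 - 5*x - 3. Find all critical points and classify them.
f'(x) = 6*x^2 - 8*x - 5

Solve f'(x) = 0:
  6*x^2 - 8*x - 5 = 0 has no rational roots; quadratic formula: x = (8 ± √184)/12.
  ⇒ x = 2/3 - sqrt(46)/6 ≈ -0.4637, 2/3 + sqrt(46)/6 ≈ 1.7971

f''(x) = 12*x - 8
Second-derivative test at each critical point:
  f''(-0.4637) = -13.5647 < 0 → local maximum
  f''(1.7971) = 13.5647 > 0 → local minimum

Critical points: x = 2/3 - sqrt(46)/6 ≈ -0.4637 (local maximum); x = 2/3 + sqrt(46)/6 ≈ 1.7971 (local minimum)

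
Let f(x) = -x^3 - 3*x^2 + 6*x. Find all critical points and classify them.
f'(x) = -3*x^2 - 6*x + 6

Solve f'(x) = 0:
  Factor: -3*x^2 - 6*x + 6 = -3*(x^2 + 2*x - 2); x^2 + 2*x - 2 = 0 has no rational roots; quadratic formula: x = (-2 ± √12)/2.
  ⇒ x = -sqrt(3) - 1 ≈ -2.7321, -1 + sqrt(3) ≈ 0.7321

f''(x) = -6*x - 6
Second-derivative test at each critical point:
  f''(-2.7321) = 10.3923 > 0 → local minimum
  f''(0.7321) = -10.3923 < 0 → local maximum

Critical points: x = -sqrt(3) - 1 ≈ -2.7321 (local minimum); x = -1 + sqrt(3) ≈ 0.7321 (local maximum)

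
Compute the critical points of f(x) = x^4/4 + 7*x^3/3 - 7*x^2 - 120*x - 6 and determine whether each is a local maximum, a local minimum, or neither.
f'(x) = x^3 + 7*x^2 - 14*x - 120

Solve f'(x) = 0:
  Factor: x^3 + 7*x^2 - 14*x - 120 = (x - 4)*(x + 5)*(x + 6) = 0.
  ⇒ x = -6, -5, 4

f''(x) = 3*x^2 + 14*x - 14
Second-derivative test at each critical point:
  f''(-6) = 10 > 0 → local minimum
  f''(-5) = -9 < 0 → local maximum
  f''(4) = 90 > 0 → local minimum

Critical points: x = -6 (local minimum); x = -5 (local maximum); x = 4 (local minimum)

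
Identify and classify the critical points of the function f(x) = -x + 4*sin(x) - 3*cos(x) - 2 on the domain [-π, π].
f'(x) = 3*sin(x) + 4*cos(x) - 1

Solve f'(x) = 0 on [-π, π]:
  f'(x) = 0 ⇔ 3*sin(x) + 4*cos(x) = 1. Write the left side as R·cos(x + φ) with R = √(4² + (-3)²) = 5, cos φ = 4/5, sin φ = -3/5; then cos(x + φ) = 1/5. Solve for x and keep the solutions lying in [-π, π].
  ⇒ x = atan((3 - 8*sqrt(6))/(4 + 6*sqrt(6))) ≈ -0.7259, atan((3 + 8*sqrt(6))/(4 - 6*sqrt(6))) + pi ≈ 2.0129

f''(x) = -4*sin(x) + 3*cos(x)
Second-derivative test at each critical point:
  f''(-0.7259) = 4.8990 > 0 → local minimum
  f''(2.0129) = -4.8990 < 0 → local maximum

Critical points: x = atan((3 - 8*sqrt(6))/(4 + 6*sqrt(6))) ≈ -0.7259 (local minimum); x = atan((3 + 8*sqrt(6))/(4 - 6*sqrt(6))) + pi ≈ 2.0129 (local maximum)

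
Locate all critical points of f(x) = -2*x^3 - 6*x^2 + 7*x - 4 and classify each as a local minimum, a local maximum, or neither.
f'(x) = -6*x^2 - 12*x + 7

Solve f'(x) = 0:
  6*x^2 + 12*x - 7 = 0 has no rational roots; quadratic formula: x = (-12 ± √312)/12.
  ⇒ x = -sqrt(78)/6 - 1 ≈ -2.4720, -1 + sqrt(78)/6 ≈ 0.4720

f''(x) = -12*x - 12
Second-derivative test at each critical point:
  f''(-2.4720) = 17.6635 > 0 → local minimum
  f''(0.4720) = -17.6635 < 0 → local maximum

Critical points: x = -sqrt(78)/6 - 1 ≈ -2.4720 (local minimum); x = -1 + sqrt(78)/6 ≈ 0.4720 (local maximum)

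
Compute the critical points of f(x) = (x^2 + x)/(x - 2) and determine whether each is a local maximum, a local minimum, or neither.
f'(x) = (x^2 - 4*x - 2)/(x^2 - 4*x + 4)

Solve f'(x) = 0:
  f'(x) = (x^2 - 4*x - 2)/(x - 2)^2; the denominator is positive wherever f is defined, so f'(x) = 0 ⇔ x^2 - 4*x - 2 = 0.
  x^2 - 4*x - 2 = 0 has no rational roots; quadratic formula: x = (4 ± √24)/2.
  ⇒ x = 2 - sqrt(6) ≈ -0.4495, 2 + sqrt(6) ≈ 4.4495

f''(x) = 12/(x^3 - 6*x^2 + 12*x - 8)
Second-derivative test at each critical point:
  f''(-0.4495) = -0.8165 < 0 → local maximum
  f''(4.4495) = 0.8165 > 0 → local minimum

Critical points: x = 2 - sqrt(6) ≈ -0.4495 (local maximum); x = 2 + sqrt(6) ≈ 4.4495 (local minimum)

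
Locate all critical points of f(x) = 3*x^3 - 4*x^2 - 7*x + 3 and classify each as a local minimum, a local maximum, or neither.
f'(x) = 9*x^2 - 8*x - 7

Solve f'(x) = 0:
  9*x^2 - 8*x - 7 = 0 has no rational roots; quadratic formula: x = (8 ± √316)/18.
  ⇒ x = 4/9 - sqrt(79)/9 ≈ -0.5431, 4/9 + sqrt(79)/9 ≈ 1.4320

f''(x) = 18*x - 8
Second-derivative test at each critical point:
  f''(-0.5431) = -17.7764 < 0 → local maximum
  f''(1.4320) = 17.7764 > 0 → local minimum

Critical points: x = 4/9 - sqrt(79)/9 ≈ -0.5431 (local maximum); x = 4/9 + sqrt(79)/9 ≈ 1.4320 (local minimum)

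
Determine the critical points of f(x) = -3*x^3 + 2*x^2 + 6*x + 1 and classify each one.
f'(x) = -9*x^2 + 4*x + 6

Solve f'(x) = 0:
  9*x^2 - 4*x - 6 = 0 has no rational roots; quadratic formula: x = (4 ± √232)/18.
  ⇒ x = 2/9 - sqrt(58)/9 ≈ -0.6240, 2/9 + sqrt(58)/9 ≈ 1.0684

f''(x) = 4 - 18*x
Second-derivative test at each critical point:
  f''(-0.6240) = 15.2315 > 0 → local minimum
  f''(1.0684) = -15.2315 < 0 → local maximum

Critical points: x = 2/9 - sqrt(58)/9 ≈ -0.6240 (local minimum); x = 2/9 + sqrt(58)/9 ≈ 1.0684 (local maximum)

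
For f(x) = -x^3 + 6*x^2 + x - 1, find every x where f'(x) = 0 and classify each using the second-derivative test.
f'(x) = -3*x^2 + 12*x + 1

Solve f'(x) = 0:
  3*x^2 - 12*x - 1 = 0 has no rational roots; quadratic formula: x = (12 ± √156)/6.
  ⇒ x = 2 - sqrt(39)/3 ≈ -0.0817, 2 + sqrt(39)/3 ≈ 4.0817

f''(x) = 12 - 6*x
Second-derivative test at each critical point:
  f''(-0.0817) = 12.4900 > 0 → local minimum
  f''(4.0817) = -12.4900 < 0 → local maximum

Critical points: x = 2 - sqrt(39)/3 ≈ -0.0817 (local minimum); x = 2 + sqrt(39)/3 ≈ 4.0817 (local maximum)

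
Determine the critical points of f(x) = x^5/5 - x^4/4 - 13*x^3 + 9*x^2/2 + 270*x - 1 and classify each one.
f'(x) = x^4 - x^3 - 39*x^2 + 9*x + 270

Solve f'(x) = 0:
  Factor: x^4 - x^3 - 39*x^2 + 9*x + 270 = (x - 6)*(x - 3)*(x + 3)*(x + 5) = 0.
  ⇒ x = -5, -3, 3, 6

f''(x) = 4*x^3 - 3*x^2 - 78*x + 9
Second-derivative test at each critical point:
  f''(-5) = -176 < 0 → local maximum
  f''(-3) = 108 > 0 → local minimum
  f''(3) = -144 < 0 → local maximum
  f''(6) = 297 > 0 → local minimum

Critical points: x = -5 (local maximum); x = -3 (local minimum); x = 3 (local maximum); x = 6 (local minimum)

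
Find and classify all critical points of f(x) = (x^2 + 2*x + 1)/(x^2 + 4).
f'(x) = 2*(-x^2 + 3*x + 4)/(x^4 + 8*x^2 + 16)

Solve f'(x) = 0:
  f'(x) = -2*(x - 4)*(x + 1)/(x^2 + 4)^2; the denominator is positive wherever f is defined, so f'(x) = 0 ⇔ -2*x^2 + 6*x + 8 = 0.
  Factor: -2*x^2 + 6*x + 8 = -2*(x - 4)*(x + 1) = 0.
  ⇒ x = -1, 4

f''(x) = 2*(2*x^3 - 9*x^2 - 24*x + 12)/(x^6 + 12*x^4 + 48*x^2 + 64)
Second-derivative test at each critical point:
  f''(-1) = 2/5 > 0 → local minimum
  f''(4) = -1/40 < 0 → local maximum

Critical points: x = -1 (local minimum); x = 4 (local maximum)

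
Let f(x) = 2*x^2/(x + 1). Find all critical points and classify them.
f'(x) = 2*x*(x + 2)/(x^2 + 2*x + 1)

Solve f'(x) = 0:
  f'(x) = 2*x*(x + 2)/(x + 1)^2; the denominator is positive wherever f is defined, so f'(x) = 0 ⇔ 2*x^2 + 4*x = 0.
  Factor: 2*x^2 + 4*x = 2*x*(x + 2) = 0.
  ⇒ x = -2, 0

f''(x) = 4/(x^3 + 3*x^2 + 3*x + 1)
Second-derivative test at each critical point:
  f''(-2) = -4 < 0 → local maximum
  f''(0) = 4 > 0 → local minimum

Critical points: x = -2 (local maximum); x = 0 (local minimum)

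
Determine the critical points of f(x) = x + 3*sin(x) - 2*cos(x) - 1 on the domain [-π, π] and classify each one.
f'(x) = 2*sin(x) + 3*cos(x) + 1

Solve f'(x) = 0 on [-π, π]:
  f'(x) = 0 ⇔ 2*sin(x) + 3*cos(x) = -1. Write the left side as R·cos(x + φ) with R = √(3² + (-2)²) = sqrt(13), cos φ = 3*sqrt(13)/13, sin φ = -2*sqrt(13)/13; then cos(x + φ) = -sqrt(13)/13. Solve for x and keep the solutions lying in [-π, π].
  ⇒ x = atan((-6*sqrt(3) - 2)/(-3 + 4*sqrt(3))) ≈ -1.2638, atan((-2 + 6*sqrt(3))/(-4*sqrt(3) - 3)) + pi ≈ 2.4398

f''(x) = -3*sin(x) + 2*cos(x)
Second-derivative test at each critical point:
  f''(-1.2638) = 3.4641 > 0 → local minimum
  f''(2.4398) = -3.4641 < 0 → local maximum

Critical points: x = atan((-6*sqrt(3) - 2)/(-3 + 4*sqrt(3))) ≈ -1.2638 (local minimum); x = atan((-2 + 6*sqrt(3))/(-4*sqrt(3) - 3)) + pi ≈ 2.4398 (local maximum)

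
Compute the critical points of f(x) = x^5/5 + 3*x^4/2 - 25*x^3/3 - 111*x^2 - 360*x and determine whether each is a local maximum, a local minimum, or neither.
f'(x) = x^4 + 6*x^3 - 25*x^2 - 222*x - 360

Solve f'(x) = 0:
  Factor: x^4 + 6*x^3 - 25*x^2 - 222*x - 360 = (x - 6)*(x + 3)*(x + 4)*(x + 5) = 0.
  ⇒ x = -5, -4, -3, 6

f''(x) = 4*x^3 + 18*x^2 - 50*x - 222
Second-derivative test at each critical point:
  f''(-5) = -22 < 0 → local maximum
  f''(-4) = 10 > 0 → local minimum
  f''(-3) = -18 < 0 → local maximum
  f''(6) = 990 > 0 → local minimum

Critical points: x = -5 (local maximum); x = -4 (local minimum); x = -3 (local maximum); x = 6 (local minimum)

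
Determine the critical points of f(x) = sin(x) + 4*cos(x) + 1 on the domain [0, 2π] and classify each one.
f'(x) = -4*sin(x) + cos(x)

Solve f'(x) = 0 on [0, 2π]:
  f'(x) = 0 ⇔ cos(x) = 4*sin(x) ⇔ tan(x) = 1/4, i.e. x = arctan(1/4) + nπ; keep the solutions lying in [0, 2π].
  ⇒ x = atan(1/4) ≈ 0.2450, atan(1/4) + pi ≈ 3.3866

f''(x) = -sin(x) - 4*cos(x)
Second-derivative test at each critical point:
  f''(0.2450) = -4.1231 < 0 → local maximum
  f''(3.3866) = 4.1231 > 0 → local minimum

Critical points: x = atan(1/4) ≈ 0.2450 (local maximum); x = atan(1/4) + pi ≈ 3.3866 (local minimum)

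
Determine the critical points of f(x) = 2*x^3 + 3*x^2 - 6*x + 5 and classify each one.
f'(x) = 6*x^2 + 6*x - 6

Solve f'(x) = 0:
  Factor: 6*x^2 + 6*x - 6 = 6*(x^2 + x - 1); x^2 + x - 1 = 0 has no rational roots; quadratic formula: x = (-1 ± √5)/2.
  ⇒ x = -sqrt(5)/2 - 1/2 ≈ -1.6180, -1/2 + sqrt(5)/2 ≈ 0.6180

f''(x) = 12*x + 6
Second-derivative test at each critical point:
  f''(-1.6180) = -13.4164 < 0 → local maximum
  f''(0.6180) = 13.4164 > 0 → local minimum

Critical points: x = -sqrt(5)/2 - 1/2 ≈ -1.6180 (local maximum); x = -1/2 + sqrt(5)/2 ≈ 0.6180 (local minimum)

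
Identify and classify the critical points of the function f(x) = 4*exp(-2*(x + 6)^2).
f'(x) = 16*(-x - 6)*exp(-2*(x + 6)^2)

Solve f'(x) = 0:
  f'(x) = (-16*x - 96)·exp(-2*(x + 6)^2) and exp(-2*(x + 6)^2) > 0 for every x, so f'(x) = 0 ⇔ -16*x - 96 = 0.
  Factor: -16*x - 96 = -16*(x + 6) = 0.
  ⇒ x = -6

f''(x) = 16*(4*(x + 6)^2 - 1)*exp(-2*(x + 6)^2)
Second-derivative test at each critical point:
  f''(-6) = -16 < 0 → local maximum

Critical points: x = -6 (local maximum)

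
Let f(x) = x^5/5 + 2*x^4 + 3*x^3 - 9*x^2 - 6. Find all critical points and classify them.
f'(x) = x*(x^3 + 8*x^2 + 9*x - 18)

Solve f'(x) = 0:
  Factor: x^4 + 8*x^3 + 9*x^2 - 18*x = x*(x - 1)*(x + 3)*(x + 6) = 0.
  ⇒ x = -6, -3, 0, 1

f''(x) = 4*x^3 + 24*x^2 + 18*x - 18
Second-derivative test at each critical point:
  f''(-6) = -126 < 0 → local maximum
  f''(-3) = 36 > 0 → local minimum
  f''(0) = -18 < 0 → local maximum
  f''(1) = 28 > 0 → local minimum

Critical points: x = -6 (local maximum); x = -3 (local minimum); x = 0 (local maximum); x = 1 (local minimum)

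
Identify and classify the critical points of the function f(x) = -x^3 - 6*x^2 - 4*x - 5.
f'(x) = -3*x^2 - 12*x - 4

Solve f'(x) = 0:
  3*x^2 + 12*x + 4 = 0 has no rational roots; quadratic formula: x = (-12 ± √96)/6.
  ⇒ x = -2 - 2*sqrt(6)/3 ≈ -3.6330, -2 + 2*sqrt(6)/3 ≈ -0.3670

f''(x) = -6*x - 12
Second-derivative test at each critical point:
  f''(-3.6330) = 9.7980 > 0 → local minimum
  f''(-0.3670) = -9.7980 < 0 → local maximum

Critical points: x = -2 - 2*sqrt(6)/3 ≈ -3.6330 (local minimum); x = -2 + 2*sqrt(6)/3 ≈ -0.3670 (local maximum)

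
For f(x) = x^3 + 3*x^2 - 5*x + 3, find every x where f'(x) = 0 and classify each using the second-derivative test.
f'(x) = 3*x^2 + 6*x - 5

Solve f'(x) = 0:
  3*x^2 + 6*x - 5 = 0 has no rational roots; quadratic formula: x = (-6 ± √96)/6.
  ⇒ x = -2*sqrt(6)/3 - 1 ≈ -2.6330, -1 + 2*sqrt(6)/3 ≈ 0.6330

f''(x) = 6*x + 6
Second-derivative test at each critical point:
  f''(-2.6330) = -9.7980 < 0 → local maximum
  f''(0.6330) = 9.7980 > 0 → local minimum

Critical points: x = -2*sqrt(6)/3 - 1 ≈ -2.6330 (local maximum); x = -1 + 2*sqrt(6)/3 ≈ 0.6330 (local minimum)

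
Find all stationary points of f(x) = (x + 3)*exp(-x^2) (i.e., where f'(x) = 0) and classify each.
f'(x) = (-2*x*(x + 3) + 1)*exp(-x^2)

Solve f'(x) = 0:
  f'(x) = (-2*x^2 - 6*x + 1)·exp(-x^2) and exp(-x^2) > 0 for every x, so f'(x) = 0 ⇔ -2*x^2 - 6*x + 1 = 0.
  2*x^2 + 6*x - 1 = 0 has no rational roots; quadratic formula: x = (-6 ± √44)/4.
  ⇒ x = -sqrt(11)/2 - 3/2 ≈ -3.1583, -3/2 + sqrt(11)/2 ≈ 0.1583

f''(x) = 2*(2*x^2*(x + 3) - 3*x - 3)*exp(-x^2)
Second-derivative test at each critical point:
  f''(-3.1583) = 3.088e-04 > 0 → local minimum
  f''(0.1583) = -6.4691 < 0 → local maximum

Critical points: x = -sqrt(11)/2 - 3/2 ≈ -3.1583 (local minimum); x = -3/2 + sqrt(11)/2 ≈ 0.1583 (local maximum)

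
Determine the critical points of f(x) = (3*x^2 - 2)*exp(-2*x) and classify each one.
f'(x) = 2*(-3*x^2 + 3*x + 2)*exp(-2*x)

Solve f'(x) = 0:
  f'(x) = (-6*x^2 + 6*x + 4)·exp(-2*x) and exp(-2*x) > 0 for every x, so f'(x) = 0 ⇔ -6*x^2 + 6*x + 4 = 0.
  Factor: -6*x^2 + 6*x + 4 = -2*(3*x^2 - 3*x - 2); 3*x^2 - 3*x - 2 = 0 has no rational roots; quadratic formula: x = (3 ± √33)/6.
  ⇒ x = 1/2 - sqrt(33)/6 ≈ -0.4574, 1/2 + sqrt(33)/6 ≈ 1.4574

f''(x) = 2*(6*x^2 - 12*x - 1)*exp(-2*x)
Second-derivative test at each critical point:
  f''(-0.4574) = 28.6816 > 0 → local minimum
  f''(1.4574) = -0.6228 < 0 → local maximum

Critical points: x = 1/2 - sqrt(33)/6 ≈ -0.4574 (local minimum); x = 1/2 + sqrt(33)/6 ≈ 1.4574 (local maximum)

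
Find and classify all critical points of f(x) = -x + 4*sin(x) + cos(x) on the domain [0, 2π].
f'(x) = -sin(x) + 4*cos(x) - 1

Solve f'(x) = 0 on [0, 2π]:
  f'(x) = 0 ⇔ -sin(x) + 4*cos(x) = 1. Write the left side as R·cos(x + φ) with R = √(4² + 1²) = sqrt(17), cos φ = 4*sqrt(17)/17, sin φ = sqrt(17)/17; then cos(x + φ) = sqrt(17)/17. Solve for x and keep the solutions lying in [0, 2π].
  ⇒ x = atan(15/8) ≈ 1.0808, 3*pi/2 ≈ 4.7124

f''(x) = -4*sin(x) - cos(x)
Second-derivative test at each critical point:
  f''(1.0808) = -4 < 0 → local maximum
  f''(4.7124) = 4 > 0 → local minimum

Critical points: x = atan(15/8) ≈ 1.0808 (local maximum); x = 3*pi/2 ≈ 4.7124 (local minimum)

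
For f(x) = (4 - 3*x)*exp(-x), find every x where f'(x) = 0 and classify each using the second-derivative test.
f'(x) = (3*x - 7)*exp(-x)

Solve f'(x) = 0:
  f'(x) = (3*x - 7)·exp(-x) and exp(-x) > 0 for every x, so f'(x) = 0 ⇔ 3*x - 7 = 0.
  3*x - 7 = 0.
  ⇒ x = 7/3

f''(x) = (10 - 3*x)*exp(-x)
Second-derivative test at each critical point:
  f''(7/3) = 0.2909 > 0 → local minimum

Critical points: x = 7/3 (local minimum)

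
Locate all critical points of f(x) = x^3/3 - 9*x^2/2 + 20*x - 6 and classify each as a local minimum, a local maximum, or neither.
f'(x) = x^2 - 9*x + 20

Solve f'(x) = 0:
  Factor: x^2 - 9*x + 20 = (x - 5)*(x - 4) = 0.
  ⇒ x = 4, 5

f''(x) = 2*x - 9
Second-derivative test at each critical point:
  f''(4) = -1 < 0 → local maximum
  f''(5) = 1 > 0 → local minimum

Critical points: x = 4 (local maximum); x = 5 (local minimum)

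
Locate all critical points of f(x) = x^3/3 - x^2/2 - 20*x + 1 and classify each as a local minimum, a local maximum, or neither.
f'(x) = x^2 - x - 20

Solve f'(x) = 0:
  Factor: x^2 - x - 20 = (x - 5)*(x + 4) = 0.
  ⇒ x = -4, 5

f''(x) = 2*x - 1
Second-derivative test at each critical point:
  f''(-4) = -9 < 0 → local maximum
  f''(5) = 9 > 0 → local minimum

Critical points: x = -4 (local maximum); x = 5 (local minimum)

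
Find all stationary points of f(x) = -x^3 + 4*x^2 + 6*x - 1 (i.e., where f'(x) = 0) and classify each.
f'(x) = -3*x^2 + 8*x + 6

Solve f'(x) = 0:
  3*x^2 - 8*x - 6 = 0 has no rational roots; quadratic formula: x = (8 ± √136)/6.
  ⇒ x = 4/3 - sqrt(34)/3 ≈ -0.6103, 4/3 + sqrt(34)/3 ≈ 3.2770

f''(x) = 8 - 6*x
Second-derivative test at each critical point:
  f''(-0.6103) = 11.6619 > 0 → local minimum
  f''(3.2770) = -11.6619 < 0 → local maximum

Critical points: x = 4/3 - sqrt(34)/3 ≈ -0.6103 (local minimum); x = 4/3 + sqrt(34)/3 ≈ 3.2770 (local maximum)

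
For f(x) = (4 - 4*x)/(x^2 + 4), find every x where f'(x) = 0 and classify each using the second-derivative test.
f'(x) = 4*(-x^2 + 2*x*(x - 1) - 4)/(x^2 + 4)^2

Solve f'(x) = 0:
  f'(x) = 4*(x^2 - 2*x - 4)/(x^2 + 4)^2; the denominator is positive wherever f is defined, so f'(x) = 0 ⇔ 4*x^2 - 8*x - 16 = 0.
  Factor: 4*x^2 - 8*x - 16 = 4*(x^2 - 2*x - 4); x^2 - 2*x - 4 = 0 has no rational roots; quadratic formula: x = (2 ± √20)/2.
  ⇒ x = 1 - sqrt(5) ≈ -1.2361, 1 + sqrt(5) ≈ 3.2361

f''(x) = 8*(4*x^2*(1 - x) + (3*x - 1)*(x^2 + 4))/(x^2 + 4)^3
Second-derivative test at each critical point:
  f''(-1.2361) = -0.5854 < 0 → local maximum
  f''(3.2361) = 0.0854 > 0 → local minimum

Critical points: x = 1 - sqrt(5) ≈ -1.2361 (local maximum); x = 1 + sqrt(5) ≈ 3.2361 (local minimum)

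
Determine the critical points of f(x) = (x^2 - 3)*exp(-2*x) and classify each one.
f'(x) = 2*(-x^2 + x + 3)*exp(-2*x)

Solve f'(x) = 0:
  f'(x) = (-2*x^2 + 2*x + 6)·exp(-2*x) and exp(-2*x) > 0 for every x, so f'(x) = 0 ⇔ -2*x^2 + 2*x + 6 = 0.
  Factor: -2*x^2 + 2*x + 6 = -2*(x^2 - x - 3); x^2 - x - 3 = 0 has no rational roots; quadratic formula: x = (1 ± √13)/2.
  ⇒ x = 1/2 - sqrt(13)/2 ≈ -1.3028, 1/2 + sqrt(13)/2 ≈ 2.3028

f''(x) = 2*(2*x^2 - 4*x - 5)*exp(-2*x)
Second-derivative test at each critical point:
  f''(-1.3028) = 97.6289 > 0 → local minimum
  f''(2.3028) = -0.0721 < 0 → local maximum

Critical points: x = 1/2 - sqrt(13)/2 ≈ -1.3028 (local minimum); x = 1/2 + sqrt(13)/2 ≈ 2.3028 (local maximum)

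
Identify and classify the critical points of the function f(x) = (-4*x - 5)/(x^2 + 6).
f'(x) = 2*(2*x^2 + 5*x - 12)/(x^4 + 12*x^2 + 36)

Solve f'(x) = 0:
  f'(x) = 2*(x + 4)*(2*x - 3)/(x^2 + 6)^2; the denominator is positive wherever f is defined, so f'(x) = 0 ⇔ 4*x^2 + 10*x - 24 = 0.
  Factor: 4*x^2 + 10*x - 24 = 2*(x + 4)*(2*x - 3) = 0.
  ⇒ x = -4, 3/2

f''(x) = 2*(-4*x^2*(4*x + 5) + (12*x + 5)*(x^2 + 6))/(x^2 + 6)^3
Second-derivative test at each critical point:
  f''(-4) = -1/22 < 0 → local maximum
  f''(3/2) = 32/99 > 0 → local minimum

Critical points: x = -4 (local maximum); x = 3/2 (local minimum)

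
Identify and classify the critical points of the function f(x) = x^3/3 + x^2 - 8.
f'(x) = x*(x + 2)

Solve f'(x) = 0:
  Factor: x^2 + 2*x = x*(x + 2) = 0.
  ⇒ x = -2, 0

f''(x) = 2*x + 2
Second-derivative test at each critical point:
  f''(-2) = -2 < 0 → local maximum
  f''(0) = 2 > 0 → local minimum

Critical points: x = -2 (local maximum); x = 0 (local minimum)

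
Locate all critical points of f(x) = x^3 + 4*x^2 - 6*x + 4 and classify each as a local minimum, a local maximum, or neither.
f'(x) = 3*x^2 + 8*x - 6

Solve f'(x) = 0:
  3*x^2 + 8*x - 6 = 0 has no rational roots; quadratic formula: x = (-8 ± √136)/6.
  ⇒ x = -sqrt(34)/3 - 4/3 ≈ -3.2770, -4/3 + sqrt(34)/3 ≈ 0.6103

f''(x) = 6*x + 8
Second-derivative test at each critical point:
  f''(-3.2770) = -11.6619 < 0 → local maximum
  f''(0.6103) = 11.6619 > 0 → local minimum

Critical points: x = -sqrt(34)/3 - 4/3 ≈ -3.2770 (local maximum); x = -4/3 + sqrt(34)/3 ≈ 0.6103 (local minimum)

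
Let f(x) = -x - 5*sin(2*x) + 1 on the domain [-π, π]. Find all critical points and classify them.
f'(x) = 20*sin(x)^2 - 11

Solve f'(x) = 0 on [-π, π]:
  f'(x) = 0 ⇔ cos(2*x) = -1/10, i.e. 2*x = ±arccos(-1/10) + 2nπ; keep the solutions lying in [-π, π].
  ⇒ x = -pi + acos(-1/10)/2 ≈ -2.3061, -acos(-1/10)/2 ≈ -0.8355, acos(-1/10)/2 ≈ 0.8355, pi - acos(-1/10)/2 ≈ 2.3061

f''(x) = 20*sin(2*x)
Second-derivative test at each critical point:
  f''(-2.3061) = 19.8997 > 0 → local minimum
  f''(-0.8355) = -19.8997 < 0 → local maximum
  f''(0.8355) = 19.8997 > 0 → local minimum
  f''(2.3061) = -19.8997 < 0 → local maximum

Critical points: x = -pi + acos(-1/10)/2 ≈ -2.3061 (local minimum); x = -acos(-1/10)/2 ≈ -0.8355 (local maximum); x = acos(-1/10)/2 ≈ 0.8355 (local minimum); x = pi - acos(-1/10)/2 ≈ 2.3061 (local maximum)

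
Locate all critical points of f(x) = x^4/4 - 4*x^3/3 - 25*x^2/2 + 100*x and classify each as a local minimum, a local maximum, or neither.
f'(x) = x^3 - 4*x^2 - 25*x + 100

Solve f'(x) = 0:
  Factor: x^3 - 4*x^2 - 25*x + 100 = (x - 5)*(x - 4)*(x + 5) = 0.
  ⇒ x = -5, 4, 5

f''(x) = 3*x^2 - 8*x - 25
Second-derivative test at each critical point:
  f''(-5) = 90 > 0 → local minimum
  f''(4) = -9 < 0 → local maximum
  f''(5) = 10 > 0 → local minimum

Critical points: x = -5 (local minimum); x = 4 (local maximum); x = 5 (local minimum)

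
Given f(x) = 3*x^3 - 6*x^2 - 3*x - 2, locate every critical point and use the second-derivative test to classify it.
f'(x) = 9*x^2 - 12*x - 3

Solve f'(x) = 0:
  Factor: 9*x^2 - 12*x - 3 = 3*(3*x^2 - 4*x - 1); 3*x^2 - 4*x - 1 = 0 has no rational roots; quadratic formula: x = (4 ± √28)/6.
  ⇒ x = 2/3 - sqrt(7)/3 ≈ -0.2153, 2/3 + sqrt(7)/3 ≈ 1.5486

f''(x) = 18*x - 12
Second-derivative test at each critical point:
  f''(-0.2153) = -15.8745 < 0 → local maximum
  f''(1.5486) = 15.8745 > 0 → local minimum

Critical points: x = 2/3 - sqrt(7)/3 ≈ -0.2153 (local maximum); x = 2/3 + sqrt(7)/3 ≈ 1.5486 (local minimum)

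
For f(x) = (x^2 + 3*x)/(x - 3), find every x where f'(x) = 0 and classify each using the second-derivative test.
f'(x) = (x^2 - 6*x - 9)/(x^2 - 6*x + 9)

Solve f'(x) = 0:
  f'(x) = (x^2 - 6*x - 9)/(x - 3)^2; the denominator is positive wherever f is defined, so f'(x) = 0 ⇔ x^2 - 6*x - 9 = 0.
  x^2 - 6*x - 9 = 0 has no rational roots; quadratic formula: x = (6 ± √72)/2.
  ⇒ x = 3 - 3*sqrt(2) ≈ -1.2426, 3 + 3*sqrt(2) ≈ 7.2426

f''(x) = 36/(x^3 - 9*x^2 + 27*x - 27)
Second-derivative test at each critical point:
  f''(-1.2426) = -0.4714 < 0 → local maximum
  f''(7.2426) = 0.4714 > 0 → local minimum

Critical points: x = 3 - 3*sqrt(2) ≈ -1.2426 (local maximum); x = 3 + 3*sqrt(2) ≈ 7.2426 (local minimum)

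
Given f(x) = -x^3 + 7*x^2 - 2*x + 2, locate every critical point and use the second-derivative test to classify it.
f'(x) = -3*x^2 + 14*x - 2

Solve f'(x) = 0:
  3*x^2 - 14*x + 2 = 0 has no rational roots; quadratic formula: x = (14 ± √172)/6.
  ⇒ x = 7/3 - sqrt(43)/3 ≈ 0.1475, sqrt(43)/3 + 7/3 ≈ 4.5191

f''(x) = 14 - 6*x
Second-derivative test at each critical point:
  f''(0.1475) = 13.1149 > 0 → local minimum
  f''(4.5191) = -13.1149 < 0 → local maximum

Critical points: x = 7/3 - sqrt(43)/3 ≈ 0.1475 (local minimum); x = sqrt(43)/3 + 7/3 ≈ 4.5191 (local maximum)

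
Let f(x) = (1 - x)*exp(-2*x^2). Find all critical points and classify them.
f'(x) = (4*x*(x - 1) - 1)*exp(-2*x^2)

Solve f'(x) = 0:
  f'(x) = (4*x^2 - 4*x - 1)·exp(-2*x^2) and exp(-2*x^2) > 0 for every x, so f'(x) = 0 ⇔ 4*x^2 - 4*x - 1 = 0.
  4*x^2 - 4*x - 1 = 0 has no rational roots; quadratic formula: x = (4 ± √32)/8.
  ⇒ x = 1/2 - sqrt(2)/2 ≈ -0.2071, 1/2 + sqrt(2)/2 ≈ 1.2071

f''(x) = 4*(4*x^2*(1 - x) + 3*x - 1)*exp(-2*x^2)
Second-derivative test at each critical point:
  f''(-0.2071) = -5.1918 < 0 → local maximum
  f''(1.2071) = 0.3069 > 0 → local minimum

Critical points: x = 1/2 - sqrt(2)/2 ≈ -0.2071 (local maximum); x = 1/2 + sqrt(2)/2 ≈ 1.2071 (local minimum)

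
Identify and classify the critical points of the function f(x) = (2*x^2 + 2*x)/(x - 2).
f'(x) = 2*(x^2 - 4*x - 2)/(x^2 - 4*x + 4)

Solve f'(x) = 0:
  f'(x) = 2*(x^2 - 4*x - 2)/(x - 2)^2; the denominator is positive wherever f is defined, so f'(x) = 0 ⇔ 2*x^2 - 8*x - 4 = 0.
  Factor: 2*x^2 - 8*x - 4 = 2*(x^2 - 4*x - 2); x^2 - 4*x - 2 = 0 has no rational roots; quadratic formula: x = (4 ± √24)/2.
  ⇒ x = 2 - sqrt(6) ≈ -0.4495, 2 + sqrt(6) ≈ 4.4495

f''(x) = 24/(x^3 - 6*x^2 + 12*x - 8)
Second-derivative test at each critical point:
  f''(-0.4495) = -1.6330 < 0 → local maximum
  f''(4.4495) = 1.6330 > 0 → local minimum

Critical points: x = 2 - sqrt(6) ≈ -0.4495 (local maximum); x = 2 + sqrt(6) ≈ 4.4495 (local minimum)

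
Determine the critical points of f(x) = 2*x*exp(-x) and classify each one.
f'(x) = 2*(1 - x)*exp(-x)

Solve f'(x) = 0:
  f'(x) = (2 - 2*x)·exp(-x) and exp(-x) > 0 for every x, so f'(x) = 0 ⇔ 2 - 2*x = 0.
  Factor: 2 - 2*x = -2*(x - 1) = 0.
  ⇒ x = 1

f''(x) = 2*(x - 2)*exp(-x)
Second-derivative test at each critical point:
  f''(1) = -0.7358 < 0 → local maximum

Critical points: x = 1 (local maximum)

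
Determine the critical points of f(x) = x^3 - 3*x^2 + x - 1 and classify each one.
f'(x) = 3*x^2 - 6*x + 1

Solve f'(x) = 0:
  3*x^2 - 6*x + 1 = 0 has no rational roots; quadratic formula: x = (6 ± √24)/6.
  ⇒ x = 1 - sqrt(6)/3 ≈ 0.1835, sqrt(6)/3 + 1 ≈ 1.8165

f''(x) = 6*x - 6
Second-derivative test at each critical point:
  f''(0.1835) = -4.8990 < 0 → local maximum
  f''(1.8165) = 4.8990 > 0 → local minimum

Critical points: x = 1 - sqrt(6)/3 ≈ 0.1835 (local maximum); x = sqrt(6)/3 + 1 ≈ 1.8165 (local minimum)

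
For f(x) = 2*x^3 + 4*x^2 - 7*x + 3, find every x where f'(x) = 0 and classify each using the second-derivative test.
f'(x) = 6*x^2 + 8*x - 7

Solve f'(x) = 0:
  6*x^2 + 8*x - 7 = 0 has no rational roots; quadratic formula: x = (-8 ± √232)/12.
  ⇒ x = -sqrt(58)/6 - 2/3 ≈ -1.9360, -2/3 + sqrt(58)/6 ≈ 0.6026

f''(x) = 12*x + 8
Second-derivative test at each critical point:
  f''(-1.9360) = -15.2315 < 0 → local maximum
  f''(0.6026) = 15.2315 > 0 → local minimum

Critical points: x = -sqrt(58)/6 - 2/3 ≈ -1.9360 (local maximum); x = -2/3 + sqrt(58)/6 ≈ 0.6026 (local minimum)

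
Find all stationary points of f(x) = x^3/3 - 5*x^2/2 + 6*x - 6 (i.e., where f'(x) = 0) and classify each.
f'(x) = x^2 - 5*x + 6

Solve f'(x) = 0:
  Factor: x^2 - 5*x + 6 = (x - 3)*(x - 2) = 0.
  ⇒ x = 2, 3

f''(x) = 2*x - 5
Second-derivative test at each critical point:
  f''(2) = -1 < 0 → local maximum
  f''(3) = 1 > 0 → local minimum

Critical points: x = 2 (local maximum); x = 3 (local minimum)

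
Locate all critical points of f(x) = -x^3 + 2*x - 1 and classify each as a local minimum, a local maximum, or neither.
f'(x) = 2 - 3*x^2

Solve f'(x) = 0:
  3*x^2 - 2 = 0 has no rational roots; quadratic formula: x = (0 ± √24)/6.
  ⇒ x = -sqrt(6)/3 ≈ -0.8165, sqrt(6)/3 ≈ 0.8165

f''(x) = -6*x
Second-derivative test at each critical point:
  f''(-0.8165) = 4.8990 > 0 → local minimum
  f''(0.8165) = -4.8990 < 0 → local maximum

Critical points: x = -sqrt(6)/3 ≈ -0.8165 (local minimum); x = sqrt(6)/3 ≈ 0.8165 (local maximum)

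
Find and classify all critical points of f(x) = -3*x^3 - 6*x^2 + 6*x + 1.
f'(x) = -9*x^2 - 12*x + 6

Solve f'(x) = 0:
  Factor: -9*x^2 - 12*x + 6 = -3*(3*x^2 + 4*x - 2); 3*x^2 + 4*x - 2 = 0 has no rational roots; quadratic formula: x = (-4 ± √40)/6.
  ⇒ x = -sqrt(10)/3 - 2/3 ≈ -1.7208, -2/3 + sqrt(10)/3 ≈ 0.3874

f''(x) = -18*x - 12
Second-derivative test at each critical point:
  f''(-1.7208) = 18.9737 > 0 → local minimum
  f''(0.3874) = -18.9737 < 0 → local maximum

Critical points: x = -sqrt(10)/3 - 2/3 ≈ -1.7208 (local minimum); x = -2/3 + sqrt(10)/3 ≈ 0.3874 (local maximum)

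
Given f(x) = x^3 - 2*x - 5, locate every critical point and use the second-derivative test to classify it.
f'(x) = 3*x^2 - 2

Solve f'(x) = 0:
  3*x^2 - 2 = 0 has no rational roots; quadratic formula: x = (0 ± √24)/6.
  ⇒ x = -sqrt(6)/3 ≈ -0.8165, sqrt(6)/3 ≈ 0.8165

f''(x) = 6*x
Second-derivative test at each critical point:
  f''(-0.8165) = -4.8990 < 0 → local maximum
  f''(0.8165) = 4.8990 > 0 → local minimum

Critical points: x = -sqrt(6)/3 ≈ -0.8165 (local maximum); x = sqrt(6)/3 ≈ 0.8165 (local minimum)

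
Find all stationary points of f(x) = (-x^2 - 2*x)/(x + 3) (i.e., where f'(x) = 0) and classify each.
f'(x) = (-x^2 - 6*x - 6)/(x^2 + 6*x + 9)

Solve f'(x) = 0:
  f'(x) = -(x^2 + 6*x + 6)/(x + 3)^2; the denominator is positive wherever f is defined, so f'(x) = 0 ⇔ -x^2 - 6*x - 6 = 0.
  x^2 + 6*x + 6 = 0 has no rational roots; quadratic formula: x = (-6 ± √12)/2.
  ⇒ x = -3 - sqrt(3) ≈ -4.7321, -3 + sqrt(3) ≈ -1.2679

f''(x) = -6/(x^3 + 9*x^2 + 27*x + 27)
Second-derivative test at each critical point:
  f''(-4.7321) = 1.1547 > 0 → local minimum
  f''(-1.2679) = -1.1547 < 0 → local maximum

Critical points: x = -3 - sqrt(3) ≈ -4.7321 (local minimum); x = -3 + sqrt(3) ≈ -1.2679 (local maximum)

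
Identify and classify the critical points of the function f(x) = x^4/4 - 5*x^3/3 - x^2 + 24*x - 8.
f'(x) = x^3 - 5*x^2 - 2*x + 24

Solve f'(x) = 0:
  Factor: x^3 - 5*x^2 - 2*x + 24 = (x - 4)*(x - 3)*(x + 2) = 0.
  ⇒ x = -2, 3, 4

f''(x) = 3*x^2 - 10*x - 2
Second-derivative test at each critical point:
  f''(-2) = 30 > 0 → local minimum
  f''(3) = -5 < 0 → local maximum
  f''(4) = 6 > 0 → local minimum

Critical points: x = -2 (local minimum); x = 3 (local maximum); x = 4 (local minimum)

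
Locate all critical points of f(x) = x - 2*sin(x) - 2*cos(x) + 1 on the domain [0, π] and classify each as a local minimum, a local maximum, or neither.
f'(x) = -2*sqrt(2)*cos(x + pi/4) + 1

Solve f'(x) = 0 on [0, π]:
  f'(x) = 0 ⇔ 2*sin(x) - 2*cos(x) = -1. Write the left side as R·cos(x + φ) with R = √((-2)² + (-2)²) = 2*sqrt(2), cos φ = -sqrt(2)/2, sin φ = -sqrt(2)/2; then cos(x + φ) = -sqrt(2)/4. Solve for x and keep the solutions lying in [0, π].
  ⇒ x = atan((-1 + sqrt(7))/(1 + sqrt(7))) ≈ 0.4240

f''(x) = 2*sqrt(2)*sin(x + pi/4)
Second-derivative test at each critical point:
  f''(0.4240) = 2.6458 > 0 → local minimum

Critical points: x = atan((-1 + sqrt(7))/(1 + sqrt(7))) ≈ 0.4240 (local minimum)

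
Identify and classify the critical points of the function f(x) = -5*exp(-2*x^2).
f'(x) = 20*x*exp(-2*x^2)

Solve f'(x) = 0:
  f'(x) = (20*x)·exp(-2*x^2) and exp(-2*x^2) > 0 for every x, so f'(x) = 0 ⇔ 20*x = 0.
  20*x = 0.
  ⇒ x = 0

f''(x) = 20*(1 - 4*x^2)*exp(-2*x^2)
Second-derivative test at each critical point:
  f''(0) = 20 > 0 → local minimum

Critical points: x = 0 (local minimum)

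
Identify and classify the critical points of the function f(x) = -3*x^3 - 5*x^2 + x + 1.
f'(x) = -9*x^2 - 10*x + 1

Solve f'(x) = 0:
  9*x^2 + 10*x - 1 = 0 has no rational roots; quadratic formula: x = (-10 ± √136)/18.
  ⇒ x = -sqrt(34)/9 - 5/9 ≈ -1.2034, -5/9 + sqrt(34)/9 ≈ 0.0923

f''(x) = -18*x - 10
Second-derivative test at each critical point:
  f''(-1.2034) = 11.6619 > 0 → local minimum
  f''(0.0923) = -11.6619 < 0 → local maximum

Critical points: x = -sqrt(34)/9 - 5/9 ≈ -1.2034 (local minimum); x = -5/9 + sqrt(34)/9 ≈ 0.0923 (local maximum)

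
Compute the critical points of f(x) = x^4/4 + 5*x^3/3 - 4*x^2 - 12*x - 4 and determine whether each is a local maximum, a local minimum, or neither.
f'(x) = x^3 + 5*x^2 - 8*x - 12

Solve f'(x) = 0:
  Factor: x^3 + 5*x^2 - 8*x - 12 = (x - 2)*(x + 1)*(x + 6) = 0.
  ⇒ x = -6, -1, 2

f''(x) = 3*x^2 + 10*x - 8
Second-derivative test at each critical point:
  f''(-6) = 40 > 0 → local minimum
  f''(-1) = -15 < 0 → local maximum
  f''(2) = 24 > 0 → local minimum

Critical points: x = -6 (local minimum); x = -1 (local maximum); x = 2 (local minimum)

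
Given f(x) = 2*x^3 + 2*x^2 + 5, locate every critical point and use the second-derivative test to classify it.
f'(x) = 2*x*(3*x + 2)

Solve f'(x) = 0:
  Factor: 6*x^2 + 4*x = 2*x*(3*x + 2) = 0.
  ⇒ x = -2/3, 0

f''(x) = 12*x + 4
Second-derivative test at each critical point:
  f''(-2/3) = -4 < 0 → local maximum
  f''(0) = 4 > 0 → local minimum

Critical points: x = -2/3 (local maximum); x = 0 (local minimum)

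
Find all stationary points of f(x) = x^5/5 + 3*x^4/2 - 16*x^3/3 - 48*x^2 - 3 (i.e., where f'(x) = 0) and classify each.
f'(x) = x*(x^3 + 6*x^2 - 16*x - 96)

Solve f'(x) = 0:
  Factor: x^4 + 6*x^3 - 16*x^2 - 96*x = x*(x - 4)*(x + 4)*(x + 6) = 0.
  ⇒ x = -6, -4, 0, 4

f''(x) = 4*x^3 + 18*x^2 - 32*x - 96
Second-derivative test at each critical point:
  f''(-6) = -120 < 0 → local maximum
  f''(-4) = 64 > 0 → local minimum
  f''(0) = -96 < 0 → local maximum
  f''(4) = 320 > 0 → local minimum

Critical points: x = -6 (local maximum); x = -4 (local minimum); x = 0 (local maximum); x = 4 (local minimum)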